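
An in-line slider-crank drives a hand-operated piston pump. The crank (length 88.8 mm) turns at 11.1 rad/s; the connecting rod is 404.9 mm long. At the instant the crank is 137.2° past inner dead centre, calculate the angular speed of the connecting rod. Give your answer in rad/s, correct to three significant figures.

1.81

ω = 11.1 rad/s
The rod makes angle φ with the slider axis where L sinφ = r sinθ; differentiating, L cosφ·φ̇ = r ω cosθ.
L cosφ = √(L² − r² sin²θ) = 0.40038 m.
|ω_rod| = r ω |cosθ| / √(L² − r² sin²θ) = 0.0888·11.1·0.73373/0.40038 = 1.8063 rad/s.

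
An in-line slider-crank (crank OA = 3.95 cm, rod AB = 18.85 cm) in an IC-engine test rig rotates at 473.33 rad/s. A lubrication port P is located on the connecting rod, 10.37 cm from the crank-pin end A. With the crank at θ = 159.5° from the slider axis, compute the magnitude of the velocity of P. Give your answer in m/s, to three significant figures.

ω = 473.3 rad/s.  Crank-pin speed |V_A| = rω = 18.697 m/s, perpendicular to OA.
Rod angle: sinφ = −(r/L) sinθ ⇒ φ = -4.208°; ω_rod = −rω cosθ/√(L²−r²sin²θ) = +93.156 rad/s.
V_P = V_A + ω_rod × AP, with AP = 0.1037 m along the rod.
Components: V_Px = −rω sinθ − a·ω_rod·sinφ = -5.8387 m/s;  V_Py = rω cosθ + a·ω_rod·cosφ = -7.8783 m/s.
|V_P| = √(V_Px² + V_Py²) = 9.8061 m/s.

9.81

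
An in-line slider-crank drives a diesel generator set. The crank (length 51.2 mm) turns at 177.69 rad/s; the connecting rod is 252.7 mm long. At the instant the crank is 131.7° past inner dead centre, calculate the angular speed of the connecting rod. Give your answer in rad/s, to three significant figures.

24.2

ω = 177.7 rad/s
The rod makes angle φ with the slider axis where L sinφ = r sinθ; differentiating, L cosφ·φ̇ = r ω cosθ.
L cosφ = √(L² − r² sin²θ) = 0.24979 m.
|ω_rod| = r ω |cosθ| / √(L² − r² sin²θ) = 0.0512·177.7·0.66523/0.24979 = 24.229 rad/s.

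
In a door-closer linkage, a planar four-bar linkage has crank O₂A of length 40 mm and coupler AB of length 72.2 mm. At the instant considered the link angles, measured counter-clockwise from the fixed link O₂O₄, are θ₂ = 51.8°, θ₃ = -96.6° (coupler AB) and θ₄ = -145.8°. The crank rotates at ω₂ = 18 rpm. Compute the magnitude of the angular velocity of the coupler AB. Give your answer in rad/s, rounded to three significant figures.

ω₂ = 1.885 rad/s (from 18 rpm).
Differentiating the loop-closure r₂e^{iθ₂}+r₃e^{iθ₃}=r₁+r₄e^{iθ₄} gives r₂ω₂e^{iθ₂}+r₃ω₃e^{iθ₃}=r₄ω₄e^{iθ₄}.
Eliminating the other unknown: ω₃ = r₂ω₂ sin(θ₄−θ₂) / [r₃ sin(θ₃−θ₄)].
Numerator sine = +0.30237; denominator sine = +0.75700.
Result = 0.04·1.885·(+0.30237) / (0.0722·(+0.75700)) = +0.41713 rad/s; magnitude 0.41713 rad/s.

0.417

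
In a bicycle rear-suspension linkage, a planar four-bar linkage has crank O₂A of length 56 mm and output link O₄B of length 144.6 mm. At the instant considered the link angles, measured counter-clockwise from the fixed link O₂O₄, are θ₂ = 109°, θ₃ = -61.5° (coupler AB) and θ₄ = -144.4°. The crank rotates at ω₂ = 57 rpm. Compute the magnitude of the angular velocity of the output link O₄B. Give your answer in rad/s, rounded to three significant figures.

ω₂ = 5.969 rad/s (from 57 rpm).
Differentiating the loop-closure r₂e^{iθ₂}+r₃e^{iθ₃}=r₁+r₄e^{iθ₄} gives r₂ω₂e^{iθ₂}+r₃ω₃e^{iθ₃}=r₄ω₄e^{iθ₄}.
Eliminating the other unknown: ω₄ = r₂ω₂ sin(θ₂−θ₃) / [r₄ sin(θ₄−θ₃)].
Numerator sine = +0.16505; denominator sine = -0.99233.
Result = 0.056·5.969·(+0.16505) / (0.1446·(-0.99233)) = -0.38448 rad/s; magnitude 0.38448 rad/s.

0.384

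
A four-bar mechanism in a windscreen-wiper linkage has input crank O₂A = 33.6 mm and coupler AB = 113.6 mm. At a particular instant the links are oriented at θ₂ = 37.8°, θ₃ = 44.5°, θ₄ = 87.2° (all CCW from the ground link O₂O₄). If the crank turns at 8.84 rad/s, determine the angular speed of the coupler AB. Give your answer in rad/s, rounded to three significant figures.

2.93

ω₂ = 8.84 rad/s
Differentiating the loop-closure r₂e^{iθ₂}+r₃e^{iθ₃}=r₁+r₄e^{iθ₄} gives r₂ω₂e^{iθ₂}+r₃ω₃e^{iθ₃}=r₄ω₄e^{iθ₄}.
Eliminating the other unknown: ω₃ = r₂ω₂ sin(θ₄−θ₂) / [r₃ sin(θ₃−θ₄)].
Numerator sine = +0.75927; denominator sine = -0.67816.
Result = 0.0336·8.84·(+0.75927) / (0.1136·(-0.67816)) = -2.9274 rad/s; magnitude 2.9274 rad/s.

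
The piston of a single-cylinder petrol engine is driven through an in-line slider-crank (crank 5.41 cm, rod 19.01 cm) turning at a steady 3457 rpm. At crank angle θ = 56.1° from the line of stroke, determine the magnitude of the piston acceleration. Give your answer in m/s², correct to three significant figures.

ω = 2π·3457/60 = 362 rad/s
x(θ) = r cosθ + √(L² − r² sin²θ); with ω constant, a = ω²·d²x/dθ².
d²x/dθ² = −r cosθ − r²(cos2θ)/√u − r⁴ sin²2θ/(4u^{3/2}),  u = L² − r² sin²θ = 0.0341217 m².
Substituting r = 0.0541 m, L = 0.1901 m, θ = 56.1°: d²x/dθ² = -0.024479 m.
a = ω²·d²x/dθ² = (362)²·(-0.024479) = -3208.1 m/s²;  |a| = 3208.1 m/s².

3210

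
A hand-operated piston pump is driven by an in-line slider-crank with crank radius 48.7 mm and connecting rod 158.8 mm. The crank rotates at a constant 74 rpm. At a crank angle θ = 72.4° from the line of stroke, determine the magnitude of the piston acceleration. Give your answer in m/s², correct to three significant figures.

0.126

ω = 2π·74/60 = 7.749 rad/s
x(θ) = r cosθ + √(L² − r² sin²θ); with ω constant, a = ω²·d²x/dθ².
d²x/dθ² = −r cosθ − r²(cos2θ)/√u − r⁴ sin²2θ/(4u^{3/2}),  u = L² − r² sin²θ = 0.0230626 m².
Substituting r = 0.0487 m, L = 0.1588 m, θ = 72.4°: d²x/dθ² = -0.0020973 m.
a = ω²·d²x/dθ² = (7.749)²·(-0.0020973) = -0.12594 m/s²;  |a| = 0.12594 m/s².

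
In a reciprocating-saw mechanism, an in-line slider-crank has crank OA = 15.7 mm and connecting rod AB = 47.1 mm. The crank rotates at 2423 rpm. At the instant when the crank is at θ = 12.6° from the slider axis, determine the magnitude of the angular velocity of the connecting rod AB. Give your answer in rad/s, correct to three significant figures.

82.8

ω = 253.7 rad/s (converted from 2423 rpm).
The rod makes angle φ with the slider axis where L sinφ = r sinθ; differentiating, L cosφ·φ̇ = r ω cosθ.
L cosφ = √(L² − r² sin²θ) = 0.046975 m.
|ω_rod| = r ω |cosθ| / √(L² − r² sin²θ) = 0.0157·253.7·0.97592/0.046975 = 82.761 rad/s.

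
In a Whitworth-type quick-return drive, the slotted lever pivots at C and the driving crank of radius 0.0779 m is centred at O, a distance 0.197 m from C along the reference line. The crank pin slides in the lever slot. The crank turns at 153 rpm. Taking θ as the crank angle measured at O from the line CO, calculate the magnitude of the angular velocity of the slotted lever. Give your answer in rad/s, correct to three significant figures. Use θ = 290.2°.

3.28

ω = 16.02 rad/s (from 153 rpm).
Crank pin A relative to C: A = (d + r cosθ, r sinθ); lever angle φ = atan2(r sinθ, d + r cosθ).
Differentiating tanφ: φ̇ = rω(d cosθ + r)/(d² + r² + 2dr cosθ).
d² + r² + 2dr cosθ = |CA|² = 0.0554755 m²;  d cosθ + r = +0.14592 m.
|ω_lever| = |0.0779·16.02·+0.14592| / 0.0554755 = 3.2831 rad/s.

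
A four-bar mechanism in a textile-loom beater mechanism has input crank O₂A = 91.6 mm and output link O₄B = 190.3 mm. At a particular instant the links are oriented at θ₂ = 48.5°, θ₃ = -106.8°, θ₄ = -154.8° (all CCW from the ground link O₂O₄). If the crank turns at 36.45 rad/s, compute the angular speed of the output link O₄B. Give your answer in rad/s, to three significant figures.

9.87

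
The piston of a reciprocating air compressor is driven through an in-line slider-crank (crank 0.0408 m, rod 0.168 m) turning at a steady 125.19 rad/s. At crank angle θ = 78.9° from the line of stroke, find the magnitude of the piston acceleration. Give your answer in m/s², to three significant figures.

24.6

ω = 125.2 rad/s
x(θ) = r cosθ + √(L² − r² sin²θ); with ω constant, a = ω²·d²x/dθ².
d²x/dθ² = −r cosθ − r²(cos2θ)/√u − r⁴ sin²2θ/(4u^{3/2}),  u = L² − r² sin²θ = 0.0266211 m².
Substituting r = 0.0408 m, L = 0.168 m, θ = 78.9°: d²x/dθ² = +0.0015686 m.
a = ω²·d²x/dθ² = (125.2)²·(+0.0015686) = +24.583 m/s²;  |a| = 24.583 m/s².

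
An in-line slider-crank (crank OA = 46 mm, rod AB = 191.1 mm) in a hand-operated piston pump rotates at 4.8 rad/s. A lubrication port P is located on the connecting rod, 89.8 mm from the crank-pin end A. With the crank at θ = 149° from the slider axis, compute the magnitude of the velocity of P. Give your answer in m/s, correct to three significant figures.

0.144

ω = 4.8 rad/s.  Crank-pin speed |V_A| = rω = 0.2208 m/s, perpendicular to OA.
Rod angle: sinφ = −(r/L) sinθ ⇒ φ = -7.122°; ω_rod = −rω cosθ/√(L²−r²sin²θ) = +0.99808 rad/s.
V_P = V_A + ω_rod × AP, with AP = 0.0898 m along the rod.
Components: V_Px = −rω sinθ − a·ω_rod·sinφ = -0.10261 m/s;  V_Py = rω cosθ + a·ω_rod·cosφ = -0.10033 m/s.
|V_P| = √(V_Px² + V_Py²) = 0.14351 m/s.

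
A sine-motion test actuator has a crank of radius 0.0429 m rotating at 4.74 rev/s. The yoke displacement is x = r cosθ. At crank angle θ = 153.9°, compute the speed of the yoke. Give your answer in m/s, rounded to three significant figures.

0.562

ω = 29.78 rad/s (from 4.74 rev/s).
x = r cosθ ⇒ ẋ = −rω sinθ.
|v| = rω|sinθ| = 0.0429·29.78·|sin 153.9°| = 0.56209 m/s.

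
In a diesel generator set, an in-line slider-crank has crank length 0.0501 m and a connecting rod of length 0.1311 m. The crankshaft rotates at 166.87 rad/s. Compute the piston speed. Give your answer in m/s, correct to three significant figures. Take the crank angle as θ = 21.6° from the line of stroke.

4.18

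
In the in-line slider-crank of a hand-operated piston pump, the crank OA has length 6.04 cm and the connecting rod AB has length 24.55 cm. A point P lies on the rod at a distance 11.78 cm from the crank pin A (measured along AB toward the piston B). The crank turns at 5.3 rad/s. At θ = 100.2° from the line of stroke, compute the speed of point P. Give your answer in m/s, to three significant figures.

0.310

ω = 5.3 rad/s.  Crank-pin speed |V_A| = rω = 0.32012 m/s, perpendicular to OA.
Rod angle: sinφ = −(r/L) sinθ ⇒ φ = -14.013°; ω_rod = −rω cosθ/√(L²−r²sin²θ) = +0.23799 rad/s.
V_P = V_A + ω_rod × AP, with AP = 0.1178 m along the rod.
Components: V_Px = −rω sinθ − a·ω_rod·sinφ = -0.30827 m/s;  V_Py = rω cosθ + a·ω_rod·cosφ = -0.029487 m/s.
|V_P| = √(V_Px² + V_Py²) = 0.30968 m/s.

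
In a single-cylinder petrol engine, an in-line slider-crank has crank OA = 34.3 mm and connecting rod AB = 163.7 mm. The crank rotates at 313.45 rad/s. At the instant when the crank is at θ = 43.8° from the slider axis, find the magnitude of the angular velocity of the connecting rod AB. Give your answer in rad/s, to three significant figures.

47.9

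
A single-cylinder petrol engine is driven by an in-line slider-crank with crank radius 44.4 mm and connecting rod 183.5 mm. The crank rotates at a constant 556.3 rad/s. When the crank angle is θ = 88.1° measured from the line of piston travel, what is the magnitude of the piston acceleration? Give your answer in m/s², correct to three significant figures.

ω = 556.3 rad/s
x(θ) = r cosθ + √(L² − r² sin²θ); with ω constant, a = ω²·d²x/dθ².
d²x/dθ² = −r cosθ − r²(cos2θ)/√u − r⁴ sin²2θ/(4u^{3/2}),  u = L² − r² sin²θ = 0.0317031 m².
Substituting r = 0.0444 m, L = 0.1835 m, θ = 88.1°: d²x/dθ² = +0.0095745 m.
a = ω²·d²x/dθ² = (556.3)²·(+0.0095745) = +2963 m/s²;  |a| = 2963 m/s².

2960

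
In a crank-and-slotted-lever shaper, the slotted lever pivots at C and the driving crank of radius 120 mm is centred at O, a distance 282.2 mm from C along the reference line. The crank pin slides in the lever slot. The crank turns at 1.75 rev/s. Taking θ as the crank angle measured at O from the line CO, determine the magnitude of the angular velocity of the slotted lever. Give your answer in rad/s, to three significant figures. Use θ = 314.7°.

ω = 11 rad/s (from 1.75 rev/s).
Crank pin A relative to C: A = (d + r cosθ, r sinθ); lever angle φ = atan2(r sinθ, d + r cosθ).
Differentiating tanφ: φ̇ = rω(d cosθ + r)/(d² + r² + 2dr cosθ).
d² + r² + 2dr cosθ = |CA|² = 0.141676 m²;  d cosθ + r = +0.3185 m.
|ω_lever| = |0.12·11·+0.3185| / 0.141676 = 2.9663 rad/s.

2.97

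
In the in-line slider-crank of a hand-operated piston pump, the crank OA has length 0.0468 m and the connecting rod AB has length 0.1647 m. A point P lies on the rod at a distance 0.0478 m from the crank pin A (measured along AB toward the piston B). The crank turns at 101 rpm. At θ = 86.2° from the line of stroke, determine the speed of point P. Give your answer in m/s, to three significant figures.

ω = 10.58 rad/s.  Crank-pin speed |V_A| = rω = 0.49499 m/s, perpendicular to OA.
Rod angle: sinφ = −(r/L) sinθ ⇒ φ = -16.471°; ω_rod = −rω cosθ/√(L²−r²sin²θ) = -0.2077 rad/s.
V_P = V_A + ω_rod × AP, with AP = 0.0478 m along the rod.
Components: V_Px = −rω sinθ − a·ω_rod·sinφ = -0.49672 m/s;  V_Py = rω cosθ + a·ω_rod·cosφ = +0.023284 m/s.
|V_P| = √(V_Px² + V_Py²) = 0.49726 m/s.

0.497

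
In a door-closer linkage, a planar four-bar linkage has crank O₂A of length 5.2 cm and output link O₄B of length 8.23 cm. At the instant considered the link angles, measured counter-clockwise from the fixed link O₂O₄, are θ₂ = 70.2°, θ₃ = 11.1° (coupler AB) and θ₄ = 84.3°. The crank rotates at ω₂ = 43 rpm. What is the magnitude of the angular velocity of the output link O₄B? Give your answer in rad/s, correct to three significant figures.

2.55

ω₂ = 4.503 rad/s (from 43 rpm).
Differentiating the loop-closure r₂e^{iθ₂}+r₃e^{iθ₃}=r₁+r₄e^{iθ₄} gives r₂ω₂e^{iθ₂}+r₃ω₃e^{iθ₃}=r₄ω₄e^{iθ₄}.
Eliminating the other unknown: ω₄ = r₂ω₂ sin(θ₂−θ₃) / [r₄ sin(θ₄−θ₃)].
Numerator sine = +0.85806; denominator sine = +0.95732.
Result = 0.052·4.503·(+0.85806) / (0.0823·(+0.95732)) = +2.5501 rad/s; magnitude 2.5501 rad/s.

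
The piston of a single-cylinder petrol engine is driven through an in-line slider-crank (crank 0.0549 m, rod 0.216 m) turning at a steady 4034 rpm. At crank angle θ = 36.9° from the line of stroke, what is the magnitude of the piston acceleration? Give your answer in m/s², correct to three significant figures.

8580

ω = 2π·4034/60 = 422.4 rad/s
x(θ) = r cosθ + √(L² − r² sin²θ); with ω constant, a = ω²·d²x/dθ².
d²x/dθ² = −r cosθ − r²(cos2θ)/√u − r⁴ sin²2θ/(4u^{3/2}),  u = L² − r² sin²θ = 0.0455694 m².
Substituting r = 0.0549 m, L = 0.216 m, θ = 36.9°: d²x/dθ² = -0.048057 m.
a = ω²·d²x/dθ² = (422.4)²·(-0.048057) = -8576 m/s²;  |a| = 8576 m/s².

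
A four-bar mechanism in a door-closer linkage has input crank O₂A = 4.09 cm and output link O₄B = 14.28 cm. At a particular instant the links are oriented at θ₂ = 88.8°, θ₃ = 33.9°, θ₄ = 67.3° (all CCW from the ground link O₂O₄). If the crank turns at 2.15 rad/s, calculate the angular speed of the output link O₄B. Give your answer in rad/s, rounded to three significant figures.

0.915

ω₂ = 2.15 rad/s
Differentiating the loop-closure r₂e^{iθ₂}+r₃e^{iθ₃}=r₁+r₄e^{iθ₄} gives r₂ω₂e^{iθ₂}+r₃ω₃e^{iθ₃}=r₄ω₄e^{iθ₄}.
Eliminating the other unknown: ω₄ = r₂ω₂ sin(θ₂−θ₃) / [r₄ sin(θ₄−θ₃)].
Numerator sine = +0.81815; denominator sine = +0.55048.
Result = 0.0409·2.15·(+0.81815) / (0.1428·(+0.55048)) = +0.91522 rad/s; magnitude 0.91522 rad/s.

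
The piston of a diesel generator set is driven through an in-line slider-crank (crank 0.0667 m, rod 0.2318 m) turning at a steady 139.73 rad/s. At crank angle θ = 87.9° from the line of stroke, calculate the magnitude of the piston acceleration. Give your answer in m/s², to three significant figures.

342

ω = 139.7 rad/s
x(θ) = r cosθ + √(L² − r² sin²θ); with ω constant, a = ω²·d²x/dθ².
d²x/dθ² = −r cosθ − r²(cos2θ)/√u − r⁴ sin²2θ/(4u^{3/2}),  u = L² − r² sin²θ = 0.0492883 m².
Substituting r = 0.0667 m, L = 0.2318 m, θ = 87.9°: d²x/dθ² = +0.017539 m.
a = ω²·d²x/dθ² = (139.7)²·(+0.017539) = +342.44 m/s²;  |a| = 342.44 m/s².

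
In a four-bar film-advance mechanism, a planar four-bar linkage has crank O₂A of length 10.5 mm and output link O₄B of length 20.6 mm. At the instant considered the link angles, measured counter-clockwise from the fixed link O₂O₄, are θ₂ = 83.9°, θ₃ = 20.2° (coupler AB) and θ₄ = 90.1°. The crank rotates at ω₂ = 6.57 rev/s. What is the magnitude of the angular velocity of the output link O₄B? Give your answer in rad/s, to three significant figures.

20.1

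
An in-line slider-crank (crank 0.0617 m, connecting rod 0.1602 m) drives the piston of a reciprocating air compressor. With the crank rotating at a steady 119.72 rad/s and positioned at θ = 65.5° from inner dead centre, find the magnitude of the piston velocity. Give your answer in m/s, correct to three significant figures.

ω = 119.7 rad/s
For an in-line slider-crank, x = r cosθ + √(L² − r² sin²θ), so v = −rω sinθ·[1 + r cosθ/√(L² − r² sin²θ)].
With r = 0.0617 m, L = 0.1602 m, θ = 65.5°: √(L² − r² sin²θ) = 0.15004 m.
v = −0.0617·119.7·0.90996·[1 + 0.0617·0.41469/0.15004] = -7.8679 m/s.
|v| = 7.8679 m/s.

7.87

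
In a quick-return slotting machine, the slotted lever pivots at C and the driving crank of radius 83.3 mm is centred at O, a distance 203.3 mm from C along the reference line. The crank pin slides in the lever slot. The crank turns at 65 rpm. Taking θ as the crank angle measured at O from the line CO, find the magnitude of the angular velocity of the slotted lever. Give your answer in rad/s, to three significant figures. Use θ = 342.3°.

ω = 6.807 rad/s (from 65 rpm).
Crank pin A relative to C: A = (d + r cosθ, r sinθ); lever angle φ = atan2(r sinθ, d + r cosθ).
Differentiating tanφ: φ̇ = rω(d cosθ + r)/(d² + r² + 2dr cosθ).
d² + r² + 2dr cosθ = |CA|² = 0.0805362 m²;  d cosθ + r = +0.27698 m.
|ω_lever| = |0.0833·6.807·+0.27698| / 0.0805362 = 1.95 rad/s.

1.95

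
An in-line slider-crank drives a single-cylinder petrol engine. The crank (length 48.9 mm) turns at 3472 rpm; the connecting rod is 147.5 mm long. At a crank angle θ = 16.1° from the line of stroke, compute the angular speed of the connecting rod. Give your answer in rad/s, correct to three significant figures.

ω = 363.6 rad/s (converted from 3472 rpm).
The rod makes angle φ with the slider axis where L sinφ = r sinθ; differentiating, L cosφ·φ̇ = r ω cosθ.
L cosφ = √(L² − r² sin²θ) = 0.14688 m.
|ω_rod| = r ω |cosθ| / √(L² − r² sin²θ) = 0.0489·363.6·0.96078/0.14688 = 116.3 rad/s.

116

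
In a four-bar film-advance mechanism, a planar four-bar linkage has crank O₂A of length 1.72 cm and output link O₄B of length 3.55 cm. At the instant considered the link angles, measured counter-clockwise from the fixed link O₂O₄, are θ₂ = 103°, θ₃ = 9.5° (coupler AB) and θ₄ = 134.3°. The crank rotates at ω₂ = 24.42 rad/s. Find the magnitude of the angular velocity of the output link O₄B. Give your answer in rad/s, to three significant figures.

ω₂ = 24.42 rad/s
Differentiating the loop-closure r₂e^{iθ₂}+r₃e^{iθ₃}=r₁+r₄e^{iθ₄} gives r₂ω₂e^{iθ₂}+r₃ω₃e^{iθ₃}=r₄ω₄e^{iθ₄}.
Eliminating the other unknown: ω₄ = r₂ω₂ sin(θ₂−θ₃) / [r₄ sin(θ₄−θ₃)].
Numerator sine = +0.99813; denominator sine = +0.82115.
Result = 0.0172·24.42·(+0.99813) / (0.0355·(+0.82115)) = +14.382 rad/s; magnitude 14.382 rad/s.

14.4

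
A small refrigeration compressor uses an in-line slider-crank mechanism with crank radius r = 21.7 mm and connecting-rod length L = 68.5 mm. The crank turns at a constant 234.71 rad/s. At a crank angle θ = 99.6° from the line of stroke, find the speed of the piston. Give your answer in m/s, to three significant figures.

ω = 234.7 rad/s
For an in-line slider-crank, x = r cosθ + √(L² − r² sin²θ), so v = −rω sinθ·[1 + r cosθ/√(L² − r² sin²θ)].
With r = 0.0217 m, L = 0.0685 m, θ = 99.6°: √(L² − r² sin²θ) = 0.065073 m.
v = −0.0217·234.7·0.98600·[1 + 0.0217·-0.16677/0.065073] = -4.7426 m/s.
|v| = 4.7426 m/s.

4.74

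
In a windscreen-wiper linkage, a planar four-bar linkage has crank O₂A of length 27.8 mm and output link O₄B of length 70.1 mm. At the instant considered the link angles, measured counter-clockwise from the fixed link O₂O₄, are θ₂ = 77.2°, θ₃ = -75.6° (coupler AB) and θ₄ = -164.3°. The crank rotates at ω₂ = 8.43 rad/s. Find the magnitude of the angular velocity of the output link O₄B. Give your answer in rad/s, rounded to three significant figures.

ω₂ = 8.43 rad/s
Differentiating the loop-closure r₂e^{iθ₂}+r₃e^{iθ₃}=r₁+r₄e^{iθ₄} gives r₂ω₂e^{iθ₂}+r₃ω₃e^{iθ₃}=r₄ω₄e^{iθ₄}.
Eliminating the other unknown: ω₄ = r₂ω₂ sin(θ₂−θ₃) / [r₄ sin(θ₄−θ₃)].
Numerator sine = +0.45710; denominator sine = -0.99974.
Result = 0.0278·8.43·(+0.45710) / (0.0701·(-0.99974)) = -1.5285 rad/s; magnitude 1.5285 rad/s.

1.53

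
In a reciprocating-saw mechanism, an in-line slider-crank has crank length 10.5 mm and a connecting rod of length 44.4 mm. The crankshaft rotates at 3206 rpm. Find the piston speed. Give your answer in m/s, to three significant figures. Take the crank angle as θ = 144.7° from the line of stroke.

1.64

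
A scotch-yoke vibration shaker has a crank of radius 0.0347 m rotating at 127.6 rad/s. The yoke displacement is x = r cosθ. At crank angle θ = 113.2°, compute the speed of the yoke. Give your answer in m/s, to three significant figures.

4.07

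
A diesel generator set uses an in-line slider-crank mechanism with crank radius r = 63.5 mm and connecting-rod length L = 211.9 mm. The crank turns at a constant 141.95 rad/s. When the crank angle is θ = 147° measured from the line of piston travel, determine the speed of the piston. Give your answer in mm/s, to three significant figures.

ω = 141.9 rad/s
For an in-line slider-crank, x = r cosθ + √(L² − r² sin²θ), so v = −rω sinθ·[1 + r cosθ/√(L² − r² sin²θ)].
With r = 0.0635 m, L = 0.2119 m, θ = 147°: √(L² − r² sin²θ) = 0.20906 m.
v = −0.0635·141.9·0.54464·[1 + 0.0635·-0.83867/0.20906] = -3.6587 m/s.
|v| = 3.6587 m/s = 3658.7 mm/s.

3660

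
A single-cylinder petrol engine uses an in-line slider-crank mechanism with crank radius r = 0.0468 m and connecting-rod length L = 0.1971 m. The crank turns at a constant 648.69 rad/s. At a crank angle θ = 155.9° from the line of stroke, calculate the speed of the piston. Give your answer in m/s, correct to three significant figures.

9.70

ω = 648.7 rad/s
For an in-line slider-crank, x = r cosθ + √(L² − r² sin²θ), so v = −rω sinθ·[1 + r cosθ/√(L² − r² sin²θ)].
With r = 0.0468 m, L = 0.1971 m, θ = 155.9°: √(L² − r² sin²θ) = 0.19617 m.
v = −0.0468·648.7·0.40833·[1 + 0.0468·-0.91283/0.19617] = -9.6968 m/s.
|v| = 9.6968 m/s.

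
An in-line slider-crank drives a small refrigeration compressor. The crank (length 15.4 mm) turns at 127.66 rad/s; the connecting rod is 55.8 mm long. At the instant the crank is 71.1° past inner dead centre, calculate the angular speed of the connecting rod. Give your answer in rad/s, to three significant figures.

ω = 127.7 rad/s
The rod makes angle φ with the slider axis where L sinφ = r sinθ; differentiating, L cosφ·φ̇ = r ω cosθ.
L cosφ = √(L² − r² sin²θ) = 0.053864 m.
|ω_rod| = r ω |cosθ| / √(L² − r² sin²θ) = 0.0154·127.7·0.32392/0.053864 = 11.822 rad/s.

11.8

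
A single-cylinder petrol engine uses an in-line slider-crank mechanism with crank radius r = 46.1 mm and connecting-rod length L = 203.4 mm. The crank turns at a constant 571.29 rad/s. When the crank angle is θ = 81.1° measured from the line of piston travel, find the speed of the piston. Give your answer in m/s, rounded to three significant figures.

ω = 571.3 rad/s
For an in-line slider-crank, x = r cosθ + √(L² − r² sin²θ), so v = −rω sinθ·[1 + r cosθ/√(L² − r² sin²θ)].
With r = 0.0461 m, L = 0.2034 m, θ = 81.1°: √(L² − r² sin²θ) = 0.19824 m.
v = −0.0461·571.3·0.98796·[1 + 0.0461·0.15471/0.19824] = -26.956 m/s.
|v| = 26.956 m/s.

27.0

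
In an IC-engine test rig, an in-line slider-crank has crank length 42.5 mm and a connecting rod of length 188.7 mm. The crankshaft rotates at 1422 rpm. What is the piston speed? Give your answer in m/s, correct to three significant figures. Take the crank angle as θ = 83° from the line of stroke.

ω = 2π·1422/60 = 148.9 rad/s
For an in-line slider-crank, x = r cosθ + √(L² − r² sin²θ), so v = −rω sinθ·[1 + r cosθ/√(L² − r² sin²θ)].
With r = 0.0425 m, L = 0.1887 m, θ = 83°: √(L² − r² sin²θ) = 0.18392 m.
v = −0.0425·148.9·0.99255·[1 + 0.0425·0.12187/0.18392] = -6.4585 m/s.
|v| = 6.4585 m/s.

6.46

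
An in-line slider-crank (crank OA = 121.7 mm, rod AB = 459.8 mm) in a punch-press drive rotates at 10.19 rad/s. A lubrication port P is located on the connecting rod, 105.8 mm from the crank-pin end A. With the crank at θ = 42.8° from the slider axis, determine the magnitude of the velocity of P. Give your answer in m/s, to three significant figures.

1.13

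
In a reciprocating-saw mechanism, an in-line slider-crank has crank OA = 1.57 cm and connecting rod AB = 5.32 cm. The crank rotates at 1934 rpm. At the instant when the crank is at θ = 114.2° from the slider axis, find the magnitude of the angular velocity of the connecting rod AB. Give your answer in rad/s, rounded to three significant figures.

ω = 202.5 rad/s (converted from 1934 rpm).
The rod makes angle φ with the slider axis where L sinφ = r sinθ; differentiating, L cosφ·φ̇ = r ω cosθ.
L cosφ = √(L² − r² sin²θ) = 0.051236 m.
|ω_rod| = r ω |cosθ| / √(L² − r² sin²θ) = 0.0157·202.5·0.40992/0.051236 = 25.439 rad/s.

25.4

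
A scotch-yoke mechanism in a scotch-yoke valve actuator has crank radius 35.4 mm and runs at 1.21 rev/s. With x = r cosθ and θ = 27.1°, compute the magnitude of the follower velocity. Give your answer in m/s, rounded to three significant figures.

0.123

ω = 7.603 rad/s (from 1.21 rev/s).
x = r cosθ ⇒ ẋ = −rω sinθ.
|v| = rω|sinθ| = 0.0354·7.603·|sin 27.1°| = 0.1226 m/s.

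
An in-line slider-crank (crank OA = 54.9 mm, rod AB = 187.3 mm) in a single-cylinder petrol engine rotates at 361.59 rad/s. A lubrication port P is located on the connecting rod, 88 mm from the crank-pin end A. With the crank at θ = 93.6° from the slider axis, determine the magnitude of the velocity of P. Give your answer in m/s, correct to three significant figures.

ω = 361.6 rad/s.  Crank-pin speed |V_A| = rω = 19.851 m/s, perpendicular to OA.
Rod angle: sinφ = −(r/L) sinθ ⇒ φ = -17.010°; ω_rod = −rω cosθ/√(L²−r²sin²θ) = +6.9594 rad/s.
V_P = V_A + ω_rod × AP, with AP = 0.088 m along the rod.
Components: V_Px = −rω sinθ − a·ω_rod·sinφ = -19.633 m/s;  V_Py = rω cosθ + a·ω_rod·cosφ = -0.66084 m/s.
|V_P| = √(V_Px² + V_Py²) = 19.644 m/s.

19.6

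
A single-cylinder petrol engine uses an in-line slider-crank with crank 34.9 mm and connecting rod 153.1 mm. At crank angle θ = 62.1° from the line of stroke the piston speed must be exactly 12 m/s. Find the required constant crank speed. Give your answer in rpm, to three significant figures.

For an in-line slider-crank, |v_piston| = rω|sinθ|·[1 + r cosθ/√(L² − r² sin²θ)].
With r = 0.0349 m, L = 0.1531 m, θ = 62.1°: the bracketed kinematic factor |dx/dθ| = 0.034202 m.
ω = v/|dx/dθ| = 12/0.034202 = 350.85 rad/s.
N = 60ω/(2π) = 3350.4 rpm.

3350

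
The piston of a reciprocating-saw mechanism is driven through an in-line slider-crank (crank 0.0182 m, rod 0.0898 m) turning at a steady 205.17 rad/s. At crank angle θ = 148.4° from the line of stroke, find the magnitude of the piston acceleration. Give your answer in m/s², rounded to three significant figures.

581

ω = 205.2 rad/s
x(θ) = r cosθ + √(L² − r² sin²θ); with ω constant, a = ω²·d²x/dθ².
d²x/dθ² = −r cosθ − r²(cos2θ)/√u − r⁴ sin²2θ/(4u^{3/2}),  u = L² − r² sin²θ = 0.00797309 m².
Substituting r = 0.0182 m, L = 0.0898 m, θ = 148.4°: d²x/dθ² = +0.013798 m.
a = ω²·d²x/dθ² = (205.2)²·(+0.013798) = +580.83 m/s²;  |a| = 580.83 m/s².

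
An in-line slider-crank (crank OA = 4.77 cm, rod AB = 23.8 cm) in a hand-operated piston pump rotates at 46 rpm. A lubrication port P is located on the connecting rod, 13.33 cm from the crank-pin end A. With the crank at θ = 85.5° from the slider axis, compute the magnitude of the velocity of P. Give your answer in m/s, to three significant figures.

0.231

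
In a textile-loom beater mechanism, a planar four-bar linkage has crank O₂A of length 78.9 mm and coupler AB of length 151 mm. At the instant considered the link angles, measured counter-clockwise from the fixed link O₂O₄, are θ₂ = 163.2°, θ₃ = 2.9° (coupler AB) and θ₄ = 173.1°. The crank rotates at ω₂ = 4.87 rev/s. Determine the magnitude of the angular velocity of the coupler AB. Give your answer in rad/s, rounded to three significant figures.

16.2

ω₂ = 30.6 rad/s (from 4.87 rev/s).
Differentiating the loop-closure r₂e^{iθ₂}+r₃e^{iθ₃}=r₁+r₄e^{iθ₄} gives r₂ω₂e^{iθ₂}+r₃ω₃e^{iθ₃}=r₄ω₄e^{iθ₄}.
Eliminating the other unknown: ω₃ = r₂ω₂ sin(θ₄−θ₂) / [r₃ sin(θ₃−θ₄)].
Numerator sine = +0.17193; denominator sine = -0.17021.
Result = 0.0789·30.6·(+0.17193) / (0.151·(-0.17021)) = -16.15 rad/s; magnitude 16.15 rad/s.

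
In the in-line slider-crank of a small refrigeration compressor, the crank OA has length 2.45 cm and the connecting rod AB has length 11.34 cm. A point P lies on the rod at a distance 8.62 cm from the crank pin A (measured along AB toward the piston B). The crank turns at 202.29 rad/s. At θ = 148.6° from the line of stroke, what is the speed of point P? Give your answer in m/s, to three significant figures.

2.44

ω = 202.3 rad/s.  Crank-pin speed |V_A| = rω = 4.9561 m/s, perpendicular to OA.
Rod angle: sinφ = −(r/L) sinθ ⇒ φ = -6.463°; ω_rod = −rω cosθ/√(L²−r²sin²θ) = +37.543 rad/s.
V_P = V_A + ω_rod × AP, with AP = 0.0862 m along the rod.
Components: V_Px = −rω sinθ − a·ω_rod·sinφ = -2.2179 m/s;  V_Py = rω cosθ + a·ω_rod·cosφ = -1.0147 m/s.
|V_P| = √(V_Px² + V_Py²) = 2.439 m/s.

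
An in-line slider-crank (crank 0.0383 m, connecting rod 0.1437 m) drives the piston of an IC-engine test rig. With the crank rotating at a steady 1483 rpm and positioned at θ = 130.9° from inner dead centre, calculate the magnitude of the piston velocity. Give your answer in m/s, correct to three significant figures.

3.69

ω = 2π·1483/60 = 155.3 rad/s
For an in-line slider-crank, x = r cosθ + √(L² − r² sin²θ), so v = −rω sinθ·[1 + r cosθ/√(L² − r² sin²θ)].
With r = 0.0383 m, L = 0.1437 m, θ = 130.9°: √(L² − r² sin²θ) = 0.14075 m.
v = −0.0383·155.3·0.75585·[1 + 0.0383·-0.65474/0.14075] = -3.6948 m/s.
|v| = 3.6948 m/s.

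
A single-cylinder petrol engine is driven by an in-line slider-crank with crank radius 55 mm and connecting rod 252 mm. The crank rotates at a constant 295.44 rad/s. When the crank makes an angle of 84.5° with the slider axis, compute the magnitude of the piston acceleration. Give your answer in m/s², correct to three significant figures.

ω = 295.4 rad/s
x(θ) = r cosθ + √(L² − r² sin²θ); with ω constant, a = ω²·d²x/dθ².
d²x/dθ² = −r cosθ − r²(cos2θ)/√u − r⁴ sin²2θ/(4u^{3/2}),  u = L² − r² sin²θ = 0.0605068 m².
Substituting r = 0.055 m, L = 0.252 m, θ = 84.5°: d²x/dθ² = +0.0067946 m.
a = ω²·d²x/dθ² = (295.4)²·(+0.0067946) = +593.07 m/s²;  |a| = 593.07 m/s².

593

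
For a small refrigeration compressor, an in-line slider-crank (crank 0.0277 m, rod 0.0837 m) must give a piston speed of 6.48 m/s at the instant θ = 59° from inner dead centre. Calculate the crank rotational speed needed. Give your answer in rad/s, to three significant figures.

232

For an in-line slider-crank, |v_piston| = rω|sinθ|·[1 + r cosθ/√(L² − r² sin²θ)].
With r = 0.0277 m, L = 0.0837 m, θ = 59°: the bracketed kinematic factor |dx/dθ| = 0.027964 m.
ω = v/|dx/dθ| = 6.48/0.027964 = 231.73 rad/s.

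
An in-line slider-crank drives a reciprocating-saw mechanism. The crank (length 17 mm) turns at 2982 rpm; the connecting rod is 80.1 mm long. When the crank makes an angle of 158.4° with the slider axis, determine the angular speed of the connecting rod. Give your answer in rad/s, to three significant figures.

ω = 312.3 rad/s (converted from 2982 rpm).
The rod makes angle φ with the slider axis where L sinφ = r sinθ; differentiating, L cosφ·φ̇ = r ω cosθ.
L cosφ = √(L² − r² sin²θ) = 0.079855 m.
|ω_rod| = r ω |cosθ| / √(L² − r² sin²θ) = 0.017·312.3·0.92978/0.079855 = 61.81 rad/s.

61.8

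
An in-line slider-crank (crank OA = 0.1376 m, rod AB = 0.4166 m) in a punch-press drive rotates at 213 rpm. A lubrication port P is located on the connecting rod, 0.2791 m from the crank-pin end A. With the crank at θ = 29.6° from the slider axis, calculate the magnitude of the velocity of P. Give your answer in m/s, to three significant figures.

ω = 22.31 rad/s.  Crank-pin speed |V_A| = rω = 3.0692 m/s, perpendicular to OA.
Rod angle: sinφ = −(r/L) sinθ ⇒ φ = -9.390°; ω_rod = −rω cosθ/√(L²−r²sin²θ) = -6.4928 rad/s.
V_P = V_A + ω_rod × AP, with AP = 0.2791 m along the rod.
Components: V_Px = −rω sinθ − a·ω_rod·sinφ = -1.8117 m/s;  V_Py = rω cosθ + a·ω_rod·cosφ = +0.8808 m/s.
|V_P| = √(V_Px² + V_Py²) = 2.0144 m/s.

2.01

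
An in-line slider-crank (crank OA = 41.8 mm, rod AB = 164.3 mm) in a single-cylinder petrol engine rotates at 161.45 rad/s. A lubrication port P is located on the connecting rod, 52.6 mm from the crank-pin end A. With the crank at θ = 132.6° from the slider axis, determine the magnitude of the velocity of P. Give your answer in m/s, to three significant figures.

5.62

ω = 161.4 rad/s.  Crank-pin speed |V_A| = rω = 6.7486 m/s, perpendicular to OA.
Rod angle: sinφ = −(r/L) sinθ ⇒ φ = -10.794°; ω_rod = −rω cosθ/√(L²−r²sin²θ) = +28.303 rad/s.
V_P = V_A + ω_rod × AP, with AP = 0.0526 m along the rod.
Components: V_Px = −rω sinθ − a·ω_rod·sinφ = -4.6888 m/s;  V_Py = rω cosθ + a·ω_rod·cosφ = -3.1056 m/s.
|V_P| = √(V_Px² + V_Py²) = 5.624 m/s.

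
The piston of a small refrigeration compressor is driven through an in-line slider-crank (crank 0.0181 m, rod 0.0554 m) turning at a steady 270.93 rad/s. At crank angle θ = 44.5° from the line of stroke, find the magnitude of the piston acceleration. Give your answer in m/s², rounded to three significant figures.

968

ω = 270.9 rad/s
x(θ) = r cosθ + √(L² − r² sin²θ); with ω constant, a = ω²·d²x/dθ².
d²x/dθ² = −r cosθ − r²(cos2θ)/√u − r⁴ sin²2θ/(4u^{3/2}),  u = L² − r² sin²θ = 0.00290821 m².
Substituting r = 0.0181 m, L = 0.0554 m, θ = 44.5°: d²x/dθ² = -0.013187 m.
a = ω²·d²x/dθ² = (270.9)²·(-0.013187) = -967.96 m/s²;  |a| = 967.96 m/s².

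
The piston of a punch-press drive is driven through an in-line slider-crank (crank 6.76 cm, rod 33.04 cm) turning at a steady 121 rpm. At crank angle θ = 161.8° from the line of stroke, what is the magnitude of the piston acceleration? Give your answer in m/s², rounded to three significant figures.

ω = 2π·121/60 = 12.67 rad/s
x(θ) = r cosθ + √(L² − r² sin²θ); with ω constant, a = ω²·d²x/dθ².
d²x/dθ² = −r cosθ − r²(cos2θ)/√u − r⁴ sin²2θ/(4u^{3/2}),  u = L² − r² sin²θ = 0.108718 m².
Substituting r = 0.0676 m, L = 0.3304 m, θ = 161.8°: d²x/dθ² = +0.053012 m.
a = ω²·d²x/dθ² = (12.67)²·(+0.053012) = +8.5113 m/s²;  |a| = 8.5113 m/s².

8.51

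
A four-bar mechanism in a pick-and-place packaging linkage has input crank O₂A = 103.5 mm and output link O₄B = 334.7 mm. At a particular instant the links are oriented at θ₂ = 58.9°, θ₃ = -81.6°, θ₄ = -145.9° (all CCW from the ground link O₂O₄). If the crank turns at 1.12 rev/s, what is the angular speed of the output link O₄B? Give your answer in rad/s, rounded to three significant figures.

1.54

ω₂ = 7.037 rad/s (from 1.12 rev/s).
Differentiating the loop-closure r₂e^{iθ₂}+r₃e^{iθ₃}=r₁+r₄e^{iθ₄} gives r₂ω₂e^{iθ₂}+r₃ω₃e^{iθ₃}=r₄ω₄e^{iθ₄}.
Eliminating the other unknown: ω₄ = r₂ω₂ sin(θ₂−θ₃) / [r₄ sin(θ₄−θ₃)].
Numerator sine = +0.63608; denominator sine = -0.90108.
Result = 0.1035·7.037·(+0.63608) / (0.3347·(-0.90108)) = -1.5361 rad/s; magnitude 1.5361 rad/s.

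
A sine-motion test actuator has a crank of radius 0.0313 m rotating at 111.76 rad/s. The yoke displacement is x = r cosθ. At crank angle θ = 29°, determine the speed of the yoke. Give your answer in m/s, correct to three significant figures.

1.70

ω = 111.8 rad/s
x = r cosθ ⇒ ẋ = −rω sinθ.
|v| = rω|sinθ| = 0.0313·111.8·|sin 29°| = 1.6959 m/s.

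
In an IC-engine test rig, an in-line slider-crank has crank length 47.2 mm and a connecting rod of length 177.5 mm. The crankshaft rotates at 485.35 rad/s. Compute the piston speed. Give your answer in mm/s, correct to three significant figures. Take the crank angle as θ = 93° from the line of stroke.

22500

ω = 485.4 rad/s
For an in-line slider-crank, x = r cosθ + √(L² − r² sin²θ), so v = −rω sinθ·[1 + r cosθ/√(L² − r² sin²θ)].
With r = 0.0472 m, L = 0.1775 m, θ = 93°: √(L² − r² sin²θ) = 0.17113 m.
v = −0.0472·485.4·0.99863·[1 + 0.0472·-0.05234/0.17113] = -22.547 m/s.
|v| = 22.547 m/s = 22547 mm/s.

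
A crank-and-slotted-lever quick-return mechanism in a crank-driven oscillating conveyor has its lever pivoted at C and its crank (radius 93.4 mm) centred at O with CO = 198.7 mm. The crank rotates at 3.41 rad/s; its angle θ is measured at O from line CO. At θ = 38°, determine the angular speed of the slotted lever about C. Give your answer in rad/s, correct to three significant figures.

ω = 3.41 rad/s
Crank pin A relative to C: A = (d + r cosθ, r sinθ); lever angle φ = atan2(r sinθ, d + r cosθ).
Differentiating tanφ: φ̇ = rω(d cosθ + r)/(d² + r² + 2dr cosθ).
d² + r² + 2dr cosθ = |CA|² = 0.077454 m²;  d cosθ + r = +0.24998 m.
|ω_lever| = |0.0934·3.41·+0.24998| / 0.077454 = 1.0279 rad/s.

1.03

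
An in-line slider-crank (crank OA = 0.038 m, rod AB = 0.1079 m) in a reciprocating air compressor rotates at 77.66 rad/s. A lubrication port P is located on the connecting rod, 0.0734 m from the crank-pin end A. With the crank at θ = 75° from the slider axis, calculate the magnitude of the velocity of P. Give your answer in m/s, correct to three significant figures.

3.05

ω = 77.66 rad/s.  Crank-pin speed |V_A| = rω = 2.9511 m/s, perpendicular to OA.
Rod angle: sinφ = −(r/L) sinθ ⇒ φ = -19.888°; ω_rod = −rω cosθ/√(L²−r²sin²θ) = -7.5277 rad/s.
V_P = V_A + ω_rod × AP, with AP = 0.0734 m along the rod.
Components: V_Px = −rω sinθ − a·ω_rod·sinφ = -3.0385 m/s;  V_Py = rω cosθ + a·ω_rod·cosφ = +0.24422 m/s.
|V_P| = √(V_Px² + V_Py²) = 3.0483 m/s.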